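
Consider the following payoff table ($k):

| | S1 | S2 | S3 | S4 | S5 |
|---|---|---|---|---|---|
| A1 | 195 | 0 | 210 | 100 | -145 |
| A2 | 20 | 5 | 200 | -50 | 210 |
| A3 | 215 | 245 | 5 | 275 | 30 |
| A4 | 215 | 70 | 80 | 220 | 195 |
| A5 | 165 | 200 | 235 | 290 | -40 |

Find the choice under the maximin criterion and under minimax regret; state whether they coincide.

Row minima: A1=-145, A2=-50, A3=5, A4=70, A5=-40
Best worst-case = 70 → A4.
Column bests: S1=215, S2=245, S3=235, S4=290, S5=210.
A1 regrets: 20, 245, 25, 190, 355 → max 355
A2 regrets: 195, 240, 35, 340, 0 → max 340
A3 regrets: 0, 0, 230, 15, 180 → max 230
A4 regrets: 0, 175, 155, 70, 15 → max 175
A5 regrets: 50, 45, 0, 0, 250 → max 250
Smallest max regret = 175 → A4.

maximin → A4; minimax regret → A4 (agree)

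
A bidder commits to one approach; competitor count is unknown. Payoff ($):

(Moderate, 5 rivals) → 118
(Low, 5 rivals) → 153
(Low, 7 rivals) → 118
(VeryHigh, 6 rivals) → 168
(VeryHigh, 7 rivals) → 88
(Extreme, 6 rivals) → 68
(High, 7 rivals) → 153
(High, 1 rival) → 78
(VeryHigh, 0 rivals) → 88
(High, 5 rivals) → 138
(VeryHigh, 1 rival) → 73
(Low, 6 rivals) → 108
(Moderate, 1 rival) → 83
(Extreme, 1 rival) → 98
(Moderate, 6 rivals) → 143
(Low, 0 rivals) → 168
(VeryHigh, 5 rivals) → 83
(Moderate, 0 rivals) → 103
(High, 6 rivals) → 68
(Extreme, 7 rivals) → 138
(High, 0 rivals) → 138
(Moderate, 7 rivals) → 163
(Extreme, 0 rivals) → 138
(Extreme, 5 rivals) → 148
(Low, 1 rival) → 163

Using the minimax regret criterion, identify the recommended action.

Low

Column bests: 0 rivals=168, 1 rival=163, 5 rivals=153, 6 rivals=168, 7 rivals=163.
Low regrets: 0, 0, 0, 60, 45 → max 60
Moderate regrets: 65, 80, 35, 25, 0 → max 80
High regrets: 30, 85, 15, 100, 10 → max 100
VeryHigh regrets: 80, 90, 70, 0, 75 → max 90
Extreme regrets: 30, 65, 5, 100, 25 → max 100
Smallest max regret = 60 → Low.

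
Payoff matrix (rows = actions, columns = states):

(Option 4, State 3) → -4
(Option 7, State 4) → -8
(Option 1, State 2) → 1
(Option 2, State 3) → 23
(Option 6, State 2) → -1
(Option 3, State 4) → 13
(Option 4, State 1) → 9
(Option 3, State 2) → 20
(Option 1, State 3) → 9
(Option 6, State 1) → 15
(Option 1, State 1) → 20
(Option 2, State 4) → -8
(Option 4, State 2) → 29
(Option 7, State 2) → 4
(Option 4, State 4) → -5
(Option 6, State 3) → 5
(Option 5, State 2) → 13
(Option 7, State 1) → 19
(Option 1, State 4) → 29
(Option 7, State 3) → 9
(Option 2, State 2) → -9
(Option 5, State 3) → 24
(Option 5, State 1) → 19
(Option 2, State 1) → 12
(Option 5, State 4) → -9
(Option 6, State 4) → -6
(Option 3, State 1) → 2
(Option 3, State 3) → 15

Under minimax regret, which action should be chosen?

Option 3

Column bests: State 1=20, State 2=29, State 3=24, State 4=29.
Option 1 regrets: 0, 28, 15, 0 → max 28
Option 2 regrets: 8, 38, 1, 37 → max 38
Option 3 regrets: 18, 9, 9, 16 → max 18
Option 4 regrets: 11, 0, 28, 34 → max 34
Option 5 regrets: 1, 16, 0, 38 → max 38
Option 6 regrets: 5, 30, 19, 35 → max 35
Option 7 regrets: 1, 25, 15, 37 → max 37
Smallest max regret = 18 → Option 3.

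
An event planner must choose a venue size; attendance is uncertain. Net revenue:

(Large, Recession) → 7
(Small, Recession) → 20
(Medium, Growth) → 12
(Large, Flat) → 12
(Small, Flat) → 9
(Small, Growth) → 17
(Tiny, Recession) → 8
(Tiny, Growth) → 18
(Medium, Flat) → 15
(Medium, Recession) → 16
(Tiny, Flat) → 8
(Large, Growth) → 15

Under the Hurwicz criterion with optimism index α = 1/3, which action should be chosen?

Tiny: 1/3·18 + 2/3·8 = 34/3
Small: 1/3·20 + 2/3·9 = 38/3
Medium: 1/3·16 + 2/3·12 = 40/3
Large: 1/3·15 + 2/3·7 = 29/3
Highest Hurwicz score = 40/3 → Medium.

Medium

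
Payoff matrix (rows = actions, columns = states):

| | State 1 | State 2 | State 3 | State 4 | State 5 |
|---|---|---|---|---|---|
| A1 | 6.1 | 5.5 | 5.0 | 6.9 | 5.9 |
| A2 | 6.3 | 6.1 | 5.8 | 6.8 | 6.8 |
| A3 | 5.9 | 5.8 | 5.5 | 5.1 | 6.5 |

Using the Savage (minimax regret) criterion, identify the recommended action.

Column bests: State 1=6.3, State 2=6.1, State 3=5.8, State 4=6.9, State 5=6.8.
A1 regrets: 0.2, 0.6, 0.8, 0.0, 0.9 → max 0.9
A2 regrets: 0.0, 0.0, 0.0, 0.1, 0.0 → max 0.1
A3 regrets: 0.4, 0.3, 0.3, 1.8, 0.3 → max 1.8
Smallest max regret = 0.1 → A2.

A2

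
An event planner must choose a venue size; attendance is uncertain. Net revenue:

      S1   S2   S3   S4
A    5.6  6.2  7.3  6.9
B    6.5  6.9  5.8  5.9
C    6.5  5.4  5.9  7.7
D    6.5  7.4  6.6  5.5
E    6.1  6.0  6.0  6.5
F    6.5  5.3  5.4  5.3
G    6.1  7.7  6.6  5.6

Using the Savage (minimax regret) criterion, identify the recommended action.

A

Column bests: S1=6.5, S2=7.7, S3=7.3, S4=7.7.
A regrets: 0.9, 1.5, 0.0, 0.8 → max 1.5
B regrets: 0.0, 0.8, 1.5, 1.8 → max 1.8
C regrets: 0.0, 2.3, 1.4, 0.0 → max 2.3
D regrets: 0.0, 0.3, 0.7, 2.2 → max 2.2
E regrets: 0.4, 1.7, 1.3, 1.2 → max 1.7
F regrets: 0.0, 2.4, 1.9, 2.4 → max 2.4
G regrets: 0.4, 0.0, 0.7, 2.1 → max 2.1
Smallest max regret = 1.5 → A.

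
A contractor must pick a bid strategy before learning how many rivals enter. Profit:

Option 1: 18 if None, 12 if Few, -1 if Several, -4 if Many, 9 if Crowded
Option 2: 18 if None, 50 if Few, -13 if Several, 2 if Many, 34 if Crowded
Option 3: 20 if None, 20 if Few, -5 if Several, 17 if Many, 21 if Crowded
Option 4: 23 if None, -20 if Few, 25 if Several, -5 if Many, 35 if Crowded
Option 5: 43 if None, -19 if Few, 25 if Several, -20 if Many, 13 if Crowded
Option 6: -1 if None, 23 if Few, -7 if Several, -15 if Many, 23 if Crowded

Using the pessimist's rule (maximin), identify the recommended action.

Option 1

Row minima: Option 1=-4, Option 2=-13, Option 3=-5, Option 4=-20, Option 5=-20, Option 6=-15
Best worst-case = -4 → Option 1.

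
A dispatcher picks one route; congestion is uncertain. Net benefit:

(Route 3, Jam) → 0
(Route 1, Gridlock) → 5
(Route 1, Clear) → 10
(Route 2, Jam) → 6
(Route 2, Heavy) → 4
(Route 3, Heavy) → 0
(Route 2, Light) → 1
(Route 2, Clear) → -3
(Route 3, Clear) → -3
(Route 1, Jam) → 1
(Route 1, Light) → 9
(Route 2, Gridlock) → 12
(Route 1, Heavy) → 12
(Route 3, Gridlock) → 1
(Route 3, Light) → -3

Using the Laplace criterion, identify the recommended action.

Route 1

Row averages: Route 1=7.4, Route 2=4, Route 3=-1
Highest average = 7.4 → Route 1.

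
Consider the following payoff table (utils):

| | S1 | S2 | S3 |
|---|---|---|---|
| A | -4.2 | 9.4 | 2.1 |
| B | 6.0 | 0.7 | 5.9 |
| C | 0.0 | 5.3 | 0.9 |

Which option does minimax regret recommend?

C

Column bests: S1=6.0, S2=9.4, S3=5.9.
A regrets: 10.2, 0.0, 3.8 → max 10.2
B regrets: 0.0, 8.7, 0.0 → max 8.7
C regrets: 6.0, 4.1, 5.0 → max 6.0
Smallest max regret = 6.0 → C.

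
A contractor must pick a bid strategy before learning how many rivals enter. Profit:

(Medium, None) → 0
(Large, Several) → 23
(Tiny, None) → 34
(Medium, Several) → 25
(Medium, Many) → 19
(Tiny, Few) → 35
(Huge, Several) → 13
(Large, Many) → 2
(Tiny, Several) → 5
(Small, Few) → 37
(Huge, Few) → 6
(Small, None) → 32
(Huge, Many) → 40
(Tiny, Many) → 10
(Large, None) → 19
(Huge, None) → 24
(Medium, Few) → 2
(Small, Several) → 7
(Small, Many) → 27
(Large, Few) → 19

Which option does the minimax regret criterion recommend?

Column bests: None=34, Few=37, Several=25, Many=40.
Tiny regrets: 0, 2, 20, 30 → max 30
Small regrets: 2, 0, 18, 13 → max 18
Medium regrets: 34, 35, 0, 21 → max 35
Large regrets: 15, 18, 2, 38 → max 38
Huge regrets: 10, 31, 12, 0 → max 31
Smallest max regret = 18 → Small.

Small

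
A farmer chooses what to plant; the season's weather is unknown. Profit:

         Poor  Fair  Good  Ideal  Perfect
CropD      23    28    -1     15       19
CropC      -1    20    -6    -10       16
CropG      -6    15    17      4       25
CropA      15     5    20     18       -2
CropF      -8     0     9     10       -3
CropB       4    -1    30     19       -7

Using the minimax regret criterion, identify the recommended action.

CropA

Column bests: Poor=23, Fair=28, Good=30, Ideal=19, Perfect=25.
CropD regrets: 0, 0, 31, 4, 6 → max 31
CropC regrets: 24, 8, 36, 29, 9 → max 36
CropG regrets: 29, 13, 13, 15, 0 → max 29
CropA regrets: 8, 23, 10, 1, 27 → max 27
CropF regrets: 31, 28, 21, 9, 28 → max 31
CropB regrets: 19, 29, 0, 0, 32 → max 32
Smallest max regret = 27 → CropA.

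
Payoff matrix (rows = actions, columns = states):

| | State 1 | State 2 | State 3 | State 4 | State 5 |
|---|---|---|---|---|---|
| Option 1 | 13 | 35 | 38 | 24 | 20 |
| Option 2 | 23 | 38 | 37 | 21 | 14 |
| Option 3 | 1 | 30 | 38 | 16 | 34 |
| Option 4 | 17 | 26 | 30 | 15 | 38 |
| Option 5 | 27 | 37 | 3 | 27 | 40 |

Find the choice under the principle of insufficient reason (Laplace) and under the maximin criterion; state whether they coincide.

Row averages: Option 1=26, Option 2=26.6, Option 3=23.8, Option 4=25.2, Option 5=26.8
Highest average = 26.8 → Option 5.
Row minima: Option 1=13, Option 2=14, Option 3=1, Option 4=15, Option 5=3
Best worst-case = 15 → Option 4.

laplace → Option 5; maximin → Option 4 (disagree)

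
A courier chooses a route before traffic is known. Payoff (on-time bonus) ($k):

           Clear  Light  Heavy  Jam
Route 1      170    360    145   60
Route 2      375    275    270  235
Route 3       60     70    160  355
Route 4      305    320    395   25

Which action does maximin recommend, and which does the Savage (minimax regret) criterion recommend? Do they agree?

maximin → Route 2; minimax regret → Route 2 (agree)

Row minima: Route 1=60, Route 2=235, Route 3=60, Route 4=25
Best worst-case = 235 → Route 2.
Column bests: Clear=375, Light=360, Heavy=395, Jam=355.
Route 1 regrets: 205, 0, 250, 295 → max 295
Route 2 regrets: 0, 85, 125, 120 → max 125
Route 3 regrets: 315, 290, 235, 0 → max 315
Route 4 regrets: 70, 40, 0, 330 → max 330
Smallest max regret = 125 → Route 2.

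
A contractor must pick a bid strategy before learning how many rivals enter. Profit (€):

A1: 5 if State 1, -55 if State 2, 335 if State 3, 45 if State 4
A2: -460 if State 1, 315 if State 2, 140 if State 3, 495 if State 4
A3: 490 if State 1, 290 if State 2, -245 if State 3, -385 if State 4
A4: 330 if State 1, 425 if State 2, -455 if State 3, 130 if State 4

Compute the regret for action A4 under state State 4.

365

Best payoff under State 4 is 495.
Regret = 495 − 130 = 365.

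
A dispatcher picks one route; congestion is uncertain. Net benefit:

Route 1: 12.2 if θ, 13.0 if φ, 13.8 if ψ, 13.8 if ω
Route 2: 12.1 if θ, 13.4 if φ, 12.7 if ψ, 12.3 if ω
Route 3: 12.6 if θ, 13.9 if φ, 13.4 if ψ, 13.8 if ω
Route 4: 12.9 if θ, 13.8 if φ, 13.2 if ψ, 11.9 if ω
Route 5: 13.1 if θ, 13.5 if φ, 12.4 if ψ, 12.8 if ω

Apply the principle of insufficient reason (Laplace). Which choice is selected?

Row averages: Route 1=13.2, Route 2=12.625, Route 3=13.425, Route 4=12.95, Route 5=12.95
Highest average = 13.425 → Route 3.

Route 3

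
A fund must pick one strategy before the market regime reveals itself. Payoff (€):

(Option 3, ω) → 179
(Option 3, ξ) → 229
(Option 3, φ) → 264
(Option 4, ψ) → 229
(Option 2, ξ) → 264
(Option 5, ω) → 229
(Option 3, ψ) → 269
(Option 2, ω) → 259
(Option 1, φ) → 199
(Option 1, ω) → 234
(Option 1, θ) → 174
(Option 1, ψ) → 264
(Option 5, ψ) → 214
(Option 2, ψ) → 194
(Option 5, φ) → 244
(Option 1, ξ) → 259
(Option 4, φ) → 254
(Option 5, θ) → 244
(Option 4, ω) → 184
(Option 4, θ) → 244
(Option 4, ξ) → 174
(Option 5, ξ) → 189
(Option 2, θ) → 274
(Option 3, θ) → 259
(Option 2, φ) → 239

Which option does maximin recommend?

Option 2

Row minima: Option 1=174, Option 2=194, Option 3=179, Option 4=174, Option 5=189
Best worst-case = 194 → Option 2.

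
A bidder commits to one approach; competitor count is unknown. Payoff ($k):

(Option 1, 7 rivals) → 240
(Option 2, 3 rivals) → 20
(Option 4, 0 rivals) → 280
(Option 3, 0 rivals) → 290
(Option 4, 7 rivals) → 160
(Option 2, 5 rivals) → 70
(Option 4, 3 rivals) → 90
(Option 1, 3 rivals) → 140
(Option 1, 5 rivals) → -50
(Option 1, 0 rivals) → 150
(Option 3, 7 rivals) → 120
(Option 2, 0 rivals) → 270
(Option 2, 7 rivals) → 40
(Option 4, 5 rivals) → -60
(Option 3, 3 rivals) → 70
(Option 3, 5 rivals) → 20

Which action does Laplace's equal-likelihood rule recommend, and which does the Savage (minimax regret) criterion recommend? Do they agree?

Row averages: Option 1=120, Option 2=100, Option 3=125, Option 4=117.5
Highest average = 125 → Option 3.
Column bests: 0 rivals=290, 3 rivals=140, 5 rivals=70, 7 rivals=240.
Option 1 regrets: 140, 0, 120, 0 → max 140
Option 2 regrets: 20, 120, 0, 200 → max 200
Option 3 regrets: 0, 70, 50, 120 → max 120
Option 4 regrets: 10, 50, 130, 80 → max 130
Smallest max regret = 120 → Option 3.

laplace → Option 3; minimax regret → Option 3 (agree)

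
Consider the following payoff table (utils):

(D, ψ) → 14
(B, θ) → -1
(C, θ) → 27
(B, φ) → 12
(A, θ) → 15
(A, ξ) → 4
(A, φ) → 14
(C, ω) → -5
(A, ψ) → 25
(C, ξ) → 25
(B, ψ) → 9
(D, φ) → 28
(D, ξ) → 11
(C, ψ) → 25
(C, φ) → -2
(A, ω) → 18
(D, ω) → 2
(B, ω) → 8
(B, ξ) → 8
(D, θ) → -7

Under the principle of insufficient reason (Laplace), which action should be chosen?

A

Row averages: A=15.2, B=7.2, C=14, D=9.6
Highest average = 15.2 → A.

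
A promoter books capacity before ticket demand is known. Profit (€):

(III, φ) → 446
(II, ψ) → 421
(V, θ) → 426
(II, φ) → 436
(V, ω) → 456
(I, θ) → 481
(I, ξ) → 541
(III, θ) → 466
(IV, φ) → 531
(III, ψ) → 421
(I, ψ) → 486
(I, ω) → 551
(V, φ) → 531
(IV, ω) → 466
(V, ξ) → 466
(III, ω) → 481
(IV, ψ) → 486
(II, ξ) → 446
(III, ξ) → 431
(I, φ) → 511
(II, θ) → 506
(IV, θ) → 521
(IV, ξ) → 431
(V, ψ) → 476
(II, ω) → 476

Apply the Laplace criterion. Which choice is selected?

I

Row averages: I=514, II=457, III=449, IV=487, V=471
Highest average = 514 → I.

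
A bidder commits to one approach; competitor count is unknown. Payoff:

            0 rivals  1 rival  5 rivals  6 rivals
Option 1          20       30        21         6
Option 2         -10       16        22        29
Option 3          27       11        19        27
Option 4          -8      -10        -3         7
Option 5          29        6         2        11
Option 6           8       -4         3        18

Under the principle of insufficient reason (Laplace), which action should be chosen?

Row averages: Option 1=19.25, Option 2=14.25, Option 3=21, Option 4=-3.5, Option 5=12, Option 6=6.25
Highest average = 21 → Option 3.

Option 3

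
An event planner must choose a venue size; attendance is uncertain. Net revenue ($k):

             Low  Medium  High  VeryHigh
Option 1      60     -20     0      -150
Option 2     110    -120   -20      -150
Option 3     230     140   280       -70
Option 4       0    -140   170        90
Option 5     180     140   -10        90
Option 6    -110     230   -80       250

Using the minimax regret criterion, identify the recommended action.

Option 5

Column bests: Low=230, Medium=230, High=280, VeryHigh=250.
Option 1 regrets: 170, 250, 280, 400 → max 400
Option 2 regrets: 120, 350, 300, 400 → max 400
Option 3 regrets: 0, 90, 0, 320 → max 320
Option 4 regrets: 230, 370, 110, 160 → max 370
Option 5 regrets: 50, 90, 290, 160 → max 290
Option 6 regrets: 340, 0, 360, 0 → max 360
Smallest max regret = 290 → Option 5.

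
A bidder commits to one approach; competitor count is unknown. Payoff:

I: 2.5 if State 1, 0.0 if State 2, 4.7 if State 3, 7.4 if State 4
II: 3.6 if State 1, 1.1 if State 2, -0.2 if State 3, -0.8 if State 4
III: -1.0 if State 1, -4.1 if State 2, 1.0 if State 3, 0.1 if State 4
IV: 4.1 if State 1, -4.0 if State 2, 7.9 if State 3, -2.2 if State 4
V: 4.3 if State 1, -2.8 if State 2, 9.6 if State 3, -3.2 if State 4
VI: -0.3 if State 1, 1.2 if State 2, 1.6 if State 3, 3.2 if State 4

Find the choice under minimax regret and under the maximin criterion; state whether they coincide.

Column bests: State 1=4.3, State 2=1.2, State 3=9.6, State 4=7.4.
I regrets: 1.8, 1.2, 4.9, 0.0 → max 4.9
II regrets: 0.7, 0.1, 9.8, 8.2 → max 9.8
III regrets: 5.3, 5.3, 8.6, 7.3 → max 8.6
IV regrets: 0.2, 5.2, 1.7, 9.6 → max 9.6
V regrets: 0.0, 4.0, 0.0, 10.6 → max 10.6
VI regrets: 4.6, 0.0, 8.0, 4.2 → max 8.0
Smallest max regret = 4.9 → I.
Row minima: I=0.0, II=-0.8, III=-4.1, IV=-4.0, V=-3.2, VI=-0.3
Best worst-case = 0.0 → I.

minimax regret → I; maximin → I (agree)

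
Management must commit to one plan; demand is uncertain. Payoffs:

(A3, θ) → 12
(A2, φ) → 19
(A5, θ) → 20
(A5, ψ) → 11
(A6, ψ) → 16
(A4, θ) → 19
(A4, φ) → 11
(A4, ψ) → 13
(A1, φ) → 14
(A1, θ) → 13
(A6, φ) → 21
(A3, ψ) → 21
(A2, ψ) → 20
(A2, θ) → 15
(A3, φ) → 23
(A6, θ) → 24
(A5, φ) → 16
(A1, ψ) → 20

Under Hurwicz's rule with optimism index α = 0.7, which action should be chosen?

A1: 0.7·20 + 0.3·13 = 17.9
A2: 0.7·20 + 0.3·15 = 18.5
A3: 0.7·23 + 0.3·12 = 19.7
A4: 0.7·19 + 0.3·11 = 16.6
A5: 0.7·20 + 0.3·11 = 17.3
A6: 0.7·24 + 0.3·16 = 21.6
Highest Hurwicz score = 21.6 → A6.

A6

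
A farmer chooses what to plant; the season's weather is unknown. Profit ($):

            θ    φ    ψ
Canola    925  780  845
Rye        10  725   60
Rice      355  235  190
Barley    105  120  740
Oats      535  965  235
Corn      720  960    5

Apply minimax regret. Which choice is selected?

Canola

Column bests: θ=925, φ=965, ψ=845.
Canola regrets: 0, 185, 0 → max 185
Rye regrets: 915, 240, 785 → max 915
Rice regrets: 570, 730, 655 → max 730
Barley regrets: 820, 845, 105 → max 845
Oats regrets: 390, 0, 610 → max 610
Corn regrets: 205, 5, 840 → max 840
Smallest max regret = 185 → Canola.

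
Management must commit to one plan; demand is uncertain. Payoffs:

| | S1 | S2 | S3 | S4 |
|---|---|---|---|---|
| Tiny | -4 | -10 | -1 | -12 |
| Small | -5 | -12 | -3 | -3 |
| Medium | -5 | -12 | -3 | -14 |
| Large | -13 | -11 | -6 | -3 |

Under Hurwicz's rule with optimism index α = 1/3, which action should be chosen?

Tiny: 1/3·(-1) + 2/3·(-12) = -25/3
Small: 1/3·(-3) + 2/3·(-12) = -9
Medium: 1/3·(-3) + 2/3·(-14) = -31/3
Large: 1/3·(-3) + 2/3·(-13) = -29/3
Highest Hurwicz score = -25/3 → Tiny.

Tiny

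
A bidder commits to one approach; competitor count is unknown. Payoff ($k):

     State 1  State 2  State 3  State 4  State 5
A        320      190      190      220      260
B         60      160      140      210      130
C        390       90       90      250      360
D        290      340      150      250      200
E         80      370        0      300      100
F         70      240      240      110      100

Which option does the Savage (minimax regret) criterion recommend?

D

Column bests: State 1=390, State 2=370, State 3=240, State 4=300, State 5=360.
A regrets: 70, 180, 50, 80, 100 → max 180
B regrets: 330, 210, 100, 90, 230 → max 330
C regrets: 0, 280, 150, 50, 0 → max 280
D regrets: 100, 30, 90, 50, 160 → max 160
E regrets: 310, 0, 240, 0, 260 → max 310
F regrets: 320, 130, 0, 190, 260 → max 320
Smallest max regret = 160 → D.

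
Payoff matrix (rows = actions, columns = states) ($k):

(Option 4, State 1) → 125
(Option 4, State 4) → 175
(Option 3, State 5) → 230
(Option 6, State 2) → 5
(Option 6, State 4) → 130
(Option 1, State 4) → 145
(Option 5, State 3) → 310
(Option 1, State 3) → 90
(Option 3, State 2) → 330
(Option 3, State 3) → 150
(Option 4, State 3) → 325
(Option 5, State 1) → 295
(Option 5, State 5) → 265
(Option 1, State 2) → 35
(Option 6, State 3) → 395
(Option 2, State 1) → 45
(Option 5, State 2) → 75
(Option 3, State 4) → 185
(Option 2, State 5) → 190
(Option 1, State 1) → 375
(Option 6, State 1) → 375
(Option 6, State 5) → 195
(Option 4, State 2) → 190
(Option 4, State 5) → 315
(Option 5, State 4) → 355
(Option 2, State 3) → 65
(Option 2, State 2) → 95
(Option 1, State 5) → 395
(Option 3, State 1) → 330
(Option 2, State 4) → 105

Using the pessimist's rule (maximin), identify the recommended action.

Option 3

Row minima: Option 1=35, Option 2=45, Option 3=150, Option 4=125, Option 5=75, Option 6=5
Best worst-case = 150 → Option 3.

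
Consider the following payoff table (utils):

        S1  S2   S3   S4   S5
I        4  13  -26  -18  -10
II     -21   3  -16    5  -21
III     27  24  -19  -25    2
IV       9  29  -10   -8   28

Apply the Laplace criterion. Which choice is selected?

IV

Row averages: I=-7.4, II=-10, III=1.8, IV=9.6
Highest average = 9.6 → IV.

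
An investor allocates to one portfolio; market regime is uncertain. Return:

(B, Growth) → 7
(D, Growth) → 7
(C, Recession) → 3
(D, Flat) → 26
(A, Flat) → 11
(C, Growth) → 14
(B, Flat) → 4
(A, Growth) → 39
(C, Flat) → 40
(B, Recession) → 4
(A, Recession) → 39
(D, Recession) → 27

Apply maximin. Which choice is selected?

A

Row minima: A=11, B=4, C=3, D=7
Best worst-case = 11 → A.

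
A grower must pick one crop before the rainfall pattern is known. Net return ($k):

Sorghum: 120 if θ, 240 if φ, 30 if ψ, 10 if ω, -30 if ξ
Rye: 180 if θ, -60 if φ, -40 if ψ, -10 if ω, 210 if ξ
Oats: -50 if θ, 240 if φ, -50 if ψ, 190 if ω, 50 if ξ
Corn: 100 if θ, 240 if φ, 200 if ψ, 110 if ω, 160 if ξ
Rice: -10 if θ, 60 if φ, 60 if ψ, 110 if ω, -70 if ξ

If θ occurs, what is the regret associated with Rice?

190

Best payoff under θ is 180.
Regret = 180 − (-10) = 190.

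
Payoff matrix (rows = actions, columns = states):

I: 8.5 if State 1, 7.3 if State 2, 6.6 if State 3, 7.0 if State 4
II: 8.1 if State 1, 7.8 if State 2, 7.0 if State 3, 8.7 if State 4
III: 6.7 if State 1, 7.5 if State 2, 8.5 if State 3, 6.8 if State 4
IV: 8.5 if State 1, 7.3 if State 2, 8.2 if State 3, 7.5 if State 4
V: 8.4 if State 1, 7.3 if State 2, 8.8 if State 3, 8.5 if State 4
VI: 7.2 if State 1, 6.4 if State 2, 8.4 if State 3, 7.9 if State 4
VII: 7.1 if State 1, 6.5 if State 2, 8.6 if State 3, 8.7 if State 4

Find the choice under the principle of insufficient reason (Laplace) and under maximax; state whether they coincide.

laplace → V; maximax → V (agree)

Row averages: I=7.35, II=7.9, III=7.375, IV=7.875, V=8.25, VI=7.475, VII=7.725
Highest average = 8.25 → V.
Row maxima: I=8.5, II=8.7, III=8.5, IV=8.5, V=8.8, VI=8.4, VII=8.7
Best best-case = 8.8 → V.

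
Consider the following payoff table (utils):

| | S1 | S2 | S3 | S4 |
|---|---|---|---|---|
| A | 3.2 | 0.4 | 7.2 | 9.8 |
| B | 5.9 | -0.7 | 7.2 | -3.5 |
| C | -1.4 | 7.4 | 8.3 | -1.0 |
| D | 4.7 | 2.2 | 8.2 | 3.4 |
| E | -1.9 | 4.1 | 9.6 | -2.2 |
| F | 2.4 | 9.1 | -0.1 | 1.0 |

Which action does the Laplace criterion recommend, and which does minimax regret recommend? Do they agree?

Row averages: A=5.15, B=2.225, C=3.325, D=4.625, E=2.4, F=3.1
Highest average = 5.15 → A.
Column bests: S1=5.9, S2=9.1, S3=9.6, S4=9.8.
A regrets: 2.7, 8.7, 2.4, 0.0 → max 8.7
B regrets: 0.0, 9.8, 2.4, 13.3 → max 13.3
C regrets: 7.3, 1.7, 1.3, 10.8 → max 10.8
D regrets: 1.2, 6.9, 1.4, 6.4 → max 6.9
E regrets: 7.8, 5.0, 0.0, 12.0 → max 12.0
F regrets: 3.5, 0.0, 9.7, 8.8 → max 9.7
Smallest max regret = 6.9 → D.

laplace → A; minimax regret → D (disagree)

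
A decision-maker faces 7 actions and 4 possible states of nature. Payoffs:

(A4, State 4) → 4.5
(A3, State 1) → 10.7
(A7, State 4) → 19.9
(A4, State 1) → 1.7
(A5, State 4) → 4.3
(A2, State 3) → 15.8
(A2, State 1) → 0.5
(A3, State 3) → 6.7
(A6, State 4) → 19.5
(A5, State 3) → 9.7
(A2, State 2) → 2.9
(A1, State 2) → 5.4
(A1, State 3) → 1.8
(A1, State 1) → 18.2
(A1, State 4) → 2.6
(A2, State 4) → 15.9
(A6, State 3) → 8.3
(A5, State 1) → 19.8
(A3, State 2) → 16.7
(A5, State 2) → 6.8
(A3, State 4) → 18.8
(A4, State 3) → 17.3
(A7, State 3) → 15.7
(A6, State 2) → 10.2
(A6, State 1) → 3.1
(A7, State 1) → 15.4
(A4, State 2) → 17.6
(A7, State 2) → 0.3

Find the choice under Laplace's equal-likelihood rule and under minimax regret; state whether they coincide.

laplace → A3; minimax regret → A3 (agree)

Row averages: A1=7, A2=8.775, A3=13.225, A4=10.275, A5=10.15, A6=10.275, A7=12.825
Highest average = 13.225 → A3.
Column bests: State 1=19.8, State 2=17.6, State 3=17.3, State 4=19.9.
A1 regrets: 1.6, 12.2, 15.5, 17.3 → max 17.3
A2 regrets: 19.3, 14.7, 1.5, 4.0 → max 19.3
A3 regrets: 9.1, 0.9, 10.6, 1.1 → max 10.6
A4 regrets: 18.1, 0.0, 0.0, 15.4 → max 18.1
A5 regrets: 0.0, 10.8, 7.6, 15.6 → max 15.6
A6 regrets: 16.7, 7.4, 9.0, 0.4 → max 16.7
A7 regrets: 4.4, 17.3, 1.6, 0.0 → max 17.3
Smallest max regret = 10.6 → A3.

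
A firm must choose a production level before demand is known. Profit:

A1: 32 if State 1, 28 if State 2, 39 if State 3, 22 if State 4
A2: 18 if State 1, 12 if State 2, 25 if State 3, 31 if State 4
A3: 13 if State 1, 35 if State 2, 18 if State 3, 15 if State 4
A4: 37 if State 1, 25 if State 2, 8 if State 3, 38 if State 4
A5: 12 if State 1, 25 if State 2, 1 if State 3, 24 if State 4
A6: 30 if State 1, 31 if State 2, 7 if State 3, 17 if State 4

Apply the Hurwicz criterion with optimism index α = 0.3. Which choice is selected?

A1

A1: 0.3·39 + 0.7·22 = 27.1
A2: 0.3·31 + 0.7·12 = 17.7
A3: 0.3·35 + 0.7·13 = 19.6
A4: 0.3·38 + 0.7·8 = 17
A5: 0.3·25 + 0.7·1 = 8.2
A6: 0.3·31 + 0.7·7 = 14.2
Highest Hurwicz score = 27.1 → A1.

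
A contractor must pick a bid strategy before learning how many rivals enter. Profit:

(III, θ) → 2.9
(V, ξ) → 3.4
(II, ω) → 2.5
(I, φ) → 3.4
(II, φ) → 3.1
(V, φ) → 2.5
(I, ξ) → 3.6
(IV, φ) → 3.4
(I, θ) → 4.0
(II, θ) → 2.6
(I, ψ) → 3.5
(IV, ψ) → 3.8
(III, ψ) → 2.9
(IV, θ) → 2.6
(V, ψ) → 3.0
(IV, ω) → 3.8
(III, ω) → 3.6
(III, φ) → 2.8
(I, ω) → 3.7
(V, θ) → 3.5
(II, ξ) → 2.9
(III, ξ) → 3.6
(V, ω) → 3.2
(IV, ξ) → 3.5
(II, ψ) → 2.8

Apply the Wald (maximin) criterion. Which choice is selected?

Row minima: I=3.4, II=2.5, III=2.8, IV=2.6, V=2.5
Best worst-case = 3.4 → I.

I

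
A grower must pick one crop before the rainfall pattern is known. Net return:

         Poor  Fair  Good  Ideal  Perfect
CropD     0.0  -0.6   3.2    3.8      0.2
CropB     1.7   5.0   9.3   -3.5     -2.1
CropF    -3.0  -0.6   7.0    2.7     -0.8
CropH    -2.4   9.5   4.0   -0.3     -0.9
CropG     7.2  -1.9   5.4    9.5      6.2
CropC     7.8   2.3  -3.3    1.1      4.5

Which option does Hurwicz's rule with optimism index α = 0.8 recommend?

CropD: 0.8·3.8 + 0.2·(-0.6) = 2.92
CropB: 0.8·9.3 + 0.2·(-3.5) = 6.74
CropF: 0.8·7.0 + 0.2·(-3.0) = 5
CropH: 0.8·9.5 + 0.2·(-2.4) = 7.12
CropG: 0.8·9.5 + 0.2·(-1.9) = 7.22
CropC: 0.8·7.8 + 0.2·(-3.3) = 5.58
Highest Hurwicz score = 7.22 → CropG.

CropG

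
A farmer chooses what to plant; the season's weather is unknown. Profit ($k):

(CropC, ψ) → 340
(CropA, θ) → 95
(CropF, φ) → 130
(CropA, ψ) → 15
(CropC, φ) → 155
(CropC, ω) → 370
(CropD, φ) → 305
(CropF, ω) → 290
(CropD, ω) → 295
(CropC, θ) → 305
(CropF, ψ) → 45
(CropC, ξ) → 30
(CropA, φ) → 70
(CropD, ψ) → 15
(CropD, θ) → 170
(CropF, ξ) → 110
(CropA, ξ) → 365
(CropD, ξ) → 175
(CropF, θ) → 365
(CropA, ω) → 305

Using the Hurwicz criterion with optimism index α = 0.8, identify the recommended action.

CropC: 0.8·370 + 0.2·30 = 302
CropF: 0.8·365 + 0.2·45 = 301
CropA: 0.8·365 + 0.2·15 = 295
CropD: 0.8·305 + 0.2·15 = 247
Highest Hurwicz score = 302 → CropC.

CropC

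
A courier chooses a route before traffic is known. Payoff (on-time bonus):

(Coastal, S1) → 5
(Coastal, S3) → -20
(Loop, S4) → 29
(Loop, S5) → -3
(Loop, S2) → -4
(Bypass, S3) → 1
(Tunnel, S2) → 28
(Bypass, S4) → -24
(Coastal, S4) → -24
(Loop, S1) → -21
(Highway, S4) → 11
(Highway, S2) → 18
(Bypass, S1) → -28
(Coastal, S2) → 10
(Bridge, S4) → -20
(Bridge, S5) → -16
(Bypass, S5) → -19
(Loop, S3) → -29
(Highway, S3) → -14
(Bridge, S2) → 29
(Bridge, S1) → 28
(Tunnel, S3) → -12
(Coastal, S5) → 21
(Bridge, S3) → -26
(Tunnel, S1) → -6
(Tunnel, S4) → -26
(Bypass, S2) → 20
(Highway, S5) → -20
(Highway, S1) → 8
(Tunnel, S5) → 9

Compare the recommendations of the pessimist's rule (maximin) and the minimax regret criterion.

Row minima: Bridge=-26, Bypass=-28, Coastal=-24, Loop=-29, Highway=-20, Tunnel=-26
Best worst-case = -20 → Highway.
Column bests: S1=28, S2=29, S3=1, S4=29, S5=21.
Bridge regrets: 0, 0, 27, 49, 37 → max 49
Bypass regrets: 56, 9, 0, 53, 40 → max 56
Coastal regrets: 23, 19, 21, 53, 0 → max 53
Loop regrets: 49, 33, 30, 0, 24 → max 49
Highway regrets: 20, 11, 15, 18, 41 → max 41
Tunnel regrets: 34, 1, 13, 55, 12 → max 55
Smallest max regret = 41 → Highway.

maximin → Highway; minimax regret → Highway (agree)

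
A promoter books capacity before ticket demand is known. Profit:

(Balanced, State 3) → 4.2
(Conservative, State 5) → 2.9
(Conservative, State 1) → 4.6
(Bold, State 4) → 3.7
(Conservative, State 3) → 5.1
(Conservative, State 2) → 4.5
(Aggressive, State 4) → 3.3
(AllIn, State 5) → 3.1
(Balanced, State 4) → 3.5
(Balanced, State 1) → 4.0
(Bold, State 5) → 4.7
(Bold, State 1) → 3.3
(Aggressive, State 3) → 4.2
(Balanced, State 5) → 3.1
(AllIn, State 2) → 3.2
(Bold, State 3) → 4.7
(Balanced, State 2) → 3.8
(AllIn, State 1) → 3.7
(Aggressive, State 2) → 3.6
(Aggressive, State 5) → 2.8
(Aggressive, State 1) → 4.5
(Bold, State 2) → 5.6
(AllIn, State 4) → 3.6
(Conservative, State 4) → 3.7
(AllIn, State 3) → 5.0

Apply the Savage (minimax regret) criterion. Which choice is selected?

Column bests: State 1=4.6, State 2=5.6, State 3=5.1, State 4=3.7, State 5=4.7.
Conservative regrets: 0.0, 1.1, 0.0, 0.0, 1.8 → max 1.8
Balanced regrets: 0.6, 1.8, 0.9, 0.2, 1.6 → max 1.8
Aggressive regrets: 0.1, 2.0, 0.9, 0.4, 1.9 → max 2.0
Bold regrets: 1.3, 0.0, 0.4, 0.0, 0.0 → max 1.3
AllIn regrets: 0.9, 2.4, 0.1, 0.1, 1.6 → max 2.4
Smallest max regret = 1.3 → Bold.

Bold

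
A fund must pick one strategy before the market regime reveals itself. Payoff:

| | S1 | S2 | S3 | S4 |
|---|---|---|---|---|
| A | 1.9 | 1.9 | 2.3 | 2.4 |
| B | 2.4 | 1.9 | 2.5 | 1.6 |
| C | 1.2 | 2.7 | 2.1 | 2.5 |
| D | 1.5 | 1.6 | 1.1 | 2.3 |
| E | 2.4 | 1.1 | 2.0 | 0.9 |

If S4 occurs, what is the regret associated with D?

Best payoff under S4 is 2.5.
Regret = 2.5 − 2.3 = 0.2.

0.2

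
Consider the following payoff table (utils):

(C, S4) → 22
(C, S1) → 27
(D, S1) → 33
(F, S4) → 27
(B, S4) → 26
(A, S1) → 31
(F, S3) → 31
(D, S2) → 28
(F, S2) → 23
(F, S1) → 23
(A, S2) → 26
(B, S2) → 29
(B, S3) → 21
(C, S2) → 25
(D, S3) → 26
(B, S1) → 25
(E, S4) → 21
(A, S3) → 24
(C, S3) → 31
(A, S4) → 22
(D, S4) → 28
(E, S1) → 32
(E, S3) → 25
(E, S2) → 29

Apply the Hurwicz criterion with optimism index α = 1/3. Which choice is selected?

A: 1/3·31 + 2/3·22 = 25
B: 1/3·29 + 2/3·21 = 71/3
C: 1/3·31 + 2/3·22 = 25
D: 1/3·33 + 2/3·26 = 85/3
E: 1/3·32 + 2/3·21 = 74/3
F: 1/3·31 + 2/3·23 = 77/3
Highest Hurwicz score = 85/3 → D.

D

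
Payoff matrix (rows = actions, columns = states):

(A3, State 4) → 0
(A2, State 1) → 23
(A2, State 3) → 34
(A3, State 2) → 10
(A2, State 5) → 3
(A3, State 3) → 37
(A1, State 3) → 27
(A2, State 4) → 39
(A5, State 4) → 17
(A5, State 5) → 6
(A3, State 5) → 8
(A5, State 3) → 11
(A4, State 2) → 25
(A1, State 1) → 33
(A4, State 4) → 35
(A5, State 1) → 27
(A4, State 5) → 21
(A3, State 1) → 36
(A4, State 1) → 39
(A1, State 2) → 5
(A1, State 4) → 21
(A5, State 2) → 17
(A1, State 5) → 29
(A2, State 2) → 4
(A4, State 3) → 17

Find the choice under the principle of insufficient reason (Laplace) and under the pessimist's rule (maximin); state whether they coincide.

laplace → A4; maximin → A4 (agree)

Row averages: A1=23, A2=20.6, A3=18.2, A4=27.4, A5=15.6
Highest average = 27.4 → A4.
Row minima: A1=5, A2=3, A3=0, A4=17, A5=6
Best worst-case = 17 → A4.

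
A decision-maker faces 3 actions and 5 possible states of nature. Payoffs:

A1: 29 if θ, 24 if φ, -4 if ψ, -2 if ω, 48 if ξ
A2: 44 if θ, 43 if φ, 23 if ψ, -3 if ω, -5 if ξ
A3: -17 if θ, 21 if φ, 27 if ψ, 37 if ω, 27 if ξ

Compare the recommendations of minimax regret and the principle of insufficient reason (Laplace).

Column bests: θ=44, φ=43, ψ=27, ω=37, ξ=48.
A1 regrets: 15, 19, 31, 39, 0 → max 39
A2 regrets: 0, 0, 4, 40, 53 → max 53
A3 regrets: 61, 22, 0, 0, 21 → max 61
Smallest max regret = 39 → A1.
Row averages: A1=19, A2=20.4, A3=19
Highest average = 20.4 → A2.

minimax regret → A1; laplace → A2 (disagree)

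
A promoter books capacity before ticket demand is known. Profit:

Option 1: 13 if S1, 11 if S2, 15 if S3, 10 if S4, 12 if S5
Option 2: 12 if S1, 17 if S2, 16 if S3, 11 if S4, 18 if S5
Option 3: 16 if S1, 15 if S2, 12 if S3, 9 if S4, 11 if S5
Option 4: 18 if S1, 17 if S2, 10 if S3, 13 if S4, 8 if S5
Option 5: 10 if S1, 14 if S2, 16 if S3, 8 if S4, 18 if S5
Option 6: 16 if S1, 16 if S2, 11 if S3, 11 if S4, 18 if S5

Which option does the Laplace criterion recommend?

Row averages: Option 1=12.2, Option 2=14.8, Option 3=12.6, Option 4=13.2, Option 5=13.2, Option 6=14.4
Highest average = 14.8 → Option 2.

Option 2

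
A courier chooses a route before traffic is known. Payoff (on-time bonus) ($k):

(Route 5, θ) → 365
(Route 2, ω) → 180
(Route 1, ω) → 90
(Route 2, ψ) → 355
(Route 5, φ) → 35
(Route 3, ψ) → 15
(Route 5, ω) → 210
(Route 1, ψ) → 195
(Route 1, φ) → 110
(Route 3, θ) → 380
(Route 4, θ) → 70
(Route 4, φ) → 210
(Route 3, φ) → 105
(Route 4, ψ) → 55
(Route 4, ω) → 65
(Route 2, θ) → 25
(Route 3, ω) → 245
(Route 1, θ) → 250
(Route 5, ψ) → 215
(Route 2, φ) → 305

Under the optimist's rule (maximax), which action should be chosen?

Row maxima: Route 1=250, Route 2=355, Route 3=380, Route 4=210, Route 5=365
Best best-case = 380 → Route 3.

Route 3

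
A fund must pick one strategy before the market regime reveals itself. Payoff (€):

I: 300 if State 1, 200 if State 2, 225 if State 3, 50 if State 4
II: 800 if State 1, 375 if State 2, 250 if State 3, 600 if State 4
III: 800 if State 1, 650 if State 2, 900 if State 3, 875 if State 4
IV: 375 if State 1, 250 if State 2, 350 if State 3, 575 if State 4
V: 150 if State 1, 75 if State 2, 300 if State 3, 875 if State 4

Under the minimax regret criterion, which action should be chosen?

Column bests: State 1=800, State 2=650, State 3=900, State 4=875.
I regrets: 500, 450, 675, 825 → max 825
II regrets: 0, 275, 650, 275 → max 650
III regrets: 0, 0, 0, 0 → max 0
IV regrets: 425, 400, 550, 300 → max 550
V regrets: 650, 575, 600, 0 → max 650
Smallest max regret = 0 → III.

III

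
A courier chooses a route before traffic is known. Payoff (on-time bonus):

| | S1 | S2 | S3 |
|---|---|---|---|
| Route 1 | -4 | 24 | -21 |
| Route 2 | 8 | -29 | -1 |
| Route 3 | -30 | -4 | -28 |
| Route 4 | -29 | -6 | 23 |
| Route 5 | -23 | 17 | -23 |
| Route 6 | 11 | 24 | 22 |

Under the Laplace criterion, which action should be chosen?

Row averages: Route 1=-1/3, Route 2=-22/3, Route 3=-62/3, Route 4=-4, Route 5=-29/3, Route 6=19
Highest average = 19 → Route 6.

Route 6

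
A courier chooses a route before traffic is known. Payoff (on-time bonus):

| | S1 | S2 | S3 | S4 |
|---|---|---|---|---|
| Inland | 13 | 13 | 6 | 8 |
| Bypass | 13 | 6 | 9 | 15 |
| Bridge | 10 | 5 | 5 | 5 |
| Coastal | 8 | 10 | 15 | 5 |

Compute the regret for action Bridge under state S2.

Best payoff under S2 is 13.
Regret = 13 − 5 = 8.

8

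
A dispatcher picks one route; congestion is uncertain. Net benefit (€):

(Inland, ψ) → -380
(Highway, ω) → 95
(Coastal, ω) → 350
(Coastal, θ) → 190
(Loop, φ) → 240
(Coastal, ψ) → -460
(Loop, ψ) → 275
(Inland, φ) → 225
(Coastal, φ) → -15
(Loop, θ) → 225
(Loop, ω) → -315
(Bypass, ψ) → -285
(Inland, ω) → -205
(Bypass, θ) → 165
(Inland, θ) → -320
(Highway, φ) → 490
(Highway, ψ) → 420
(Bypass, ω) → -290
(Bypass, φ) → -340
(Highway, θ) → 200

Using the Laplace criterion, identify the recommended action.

Highway

Row averages: Loop=106.25, Coastal=16.25, Highway=301.25, Inland=-170, Bypass=-187.5
Highest average = 301.25 → Highway.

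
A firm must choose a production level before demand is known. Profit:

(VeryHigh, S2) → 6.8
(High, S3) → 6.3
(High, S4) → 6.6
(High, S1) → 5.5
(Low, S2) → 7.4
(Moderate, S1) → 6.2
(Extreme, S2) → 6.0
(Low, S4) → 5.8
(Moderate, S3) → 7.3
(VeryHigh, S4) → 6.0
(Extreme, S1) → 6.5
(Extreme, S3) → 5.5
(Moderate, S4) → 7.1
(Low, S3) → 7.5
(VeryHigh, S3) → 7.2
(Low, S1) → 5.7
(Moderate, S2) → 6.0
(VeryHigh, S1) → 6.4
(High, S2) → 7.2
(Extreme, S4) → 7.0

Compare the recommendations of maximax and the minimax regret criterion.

Row maxima: Low=7.5, Moderate=7.3, High=7.2, VeryHigh=7.2, Extreme=7.0
Best best-case = 7.5 → Low.
Column bests: S1=6.5, S2=7.4, S3=7.5, S4=7.1.
Low regrets: 0.8, 0.0, 0.0, 1.3 → max 1.3
Moderate regrets: 0.3, 1.4, 0.2, 0.0 → max 1.4
High regrets: 1.0, 0.2, 1.2, 0.5 → max 1.2
VeryHigh regrets: 0.1, 0.6, 0.3, 1.1 → max 1.1
Extreme regrets: 0.0, 1.4, 2.0, 0.1 → max 2.0
Smallest max regret = 1.1 → VeryHigh.

maximax → Low; minimax regret → VeryHigh (disagree)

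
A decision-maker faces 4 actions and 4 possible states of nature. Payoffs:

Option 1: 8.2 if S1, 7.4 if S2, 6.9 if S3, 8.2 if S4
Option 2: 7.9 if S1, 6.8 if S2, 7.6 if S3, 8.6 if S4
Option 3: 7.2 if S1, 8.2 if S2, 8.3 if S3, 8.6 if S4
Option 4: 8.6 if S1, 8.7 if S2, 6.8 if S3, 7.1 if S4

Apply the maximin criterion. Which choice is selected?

Row minima: Option 1=6.9, Option 2=6.8, Option 3=7.2, Option 4=6.8
Best worst-case = 7.2 → Option 3.

Option 3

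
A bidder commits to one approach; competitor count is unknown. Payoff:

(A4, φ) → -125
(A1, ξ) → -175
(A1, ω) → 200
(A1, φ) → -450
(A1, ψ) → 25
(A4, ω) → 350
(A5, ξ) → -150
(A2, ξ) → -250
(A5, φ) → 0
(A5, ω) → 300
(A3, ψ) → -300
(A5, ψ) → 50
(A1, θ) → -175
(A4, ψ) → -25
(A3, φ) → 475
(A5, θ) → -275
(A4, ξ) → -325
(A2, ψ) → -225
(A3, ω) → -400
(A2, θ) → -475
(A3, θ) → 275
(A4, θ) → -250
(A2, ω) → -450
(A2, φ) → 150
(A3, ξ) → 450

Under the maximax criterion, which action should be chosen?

Row maxima: A1=200, A2=150, A3=475, A4=350, A5=300
Best best-case = 475 → A3.

A3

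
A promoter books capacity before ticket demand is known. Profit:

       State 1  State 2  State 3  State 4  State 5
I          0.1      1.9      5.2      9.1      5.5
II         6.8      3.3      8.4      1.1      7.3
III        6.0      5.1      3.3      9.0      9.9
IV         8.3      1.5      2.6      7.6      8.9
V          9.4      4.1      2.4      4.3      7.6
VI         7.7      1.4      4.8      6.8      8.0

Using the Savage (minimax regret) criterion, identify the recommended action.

VI

Column bests: State 1=9.4, State 2=5.1, State 3=8.4, State 4=9.1, State 5=9.9.
I regrets: 9.3, 3.2, 3.2, 0.0, 4.4 → max 9.3
II regrets: 2.6, 1.8, 0.0, 8.0, 2.6 → max 8.0
III regrets: 3.4, 0.0, 5.1, 0.1, 0.0 → max 5.1
IV regrets: 1.1, 3.6, 5.8, 1.5, 1.0 → max 5.8
V regrets: 0.0, 1.0, 6.0, 4.8, 2.3 → max 6.0
VI regrets: 1.7, 3.7, 3.6, 2.3, 1.9 → max 3.7
Smallest max regret = 3.7 → VI.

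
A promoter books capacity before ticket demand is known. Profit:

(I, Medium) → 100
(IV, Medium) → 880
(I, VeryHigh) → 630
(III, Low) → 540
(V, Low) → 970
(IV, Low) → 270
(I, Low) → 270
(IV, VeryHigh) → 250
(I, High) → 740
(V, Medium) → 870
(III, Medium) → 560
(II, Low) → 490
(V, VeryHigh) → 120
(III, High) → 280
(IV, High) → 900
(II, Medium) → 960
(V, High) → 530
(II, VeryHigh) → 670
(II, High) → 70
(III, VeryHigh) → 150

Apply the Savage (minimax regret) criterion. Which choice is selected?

V

Column bests: Low=970, Medium=960, High=900, VeryHigh=670.
I regrets: 700, 860, 160, 40 → max 860
II regrets: 480, 0, 830, 0 → max 830
III regrets: 430, 400, 620, 520 → max 620
IV regrets: 700, 80, 0, 420 → max 700
V regrets: 0, 90, 370, 550 → max 550
Smallest max regret = 550 → V.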